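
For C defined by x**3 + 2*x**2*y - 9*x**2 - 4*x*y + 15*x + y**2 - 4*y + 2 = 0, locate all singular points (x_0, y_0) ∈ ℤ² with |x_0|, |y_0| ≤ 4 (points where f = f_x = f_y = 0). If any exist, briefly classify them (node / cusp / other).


Singular points: {(1, 3)}; classification: cusp.

Compute partial derivatives:
  f_x = 3*x**2 + 4*x*y - 18*x - 4*y + 15.
  f_y = 2*x**2 - 4*x + 2*y - 4.
Scan x_0 ∈ {−4, ..., 4}. For each x_0, f_y(x_0, y) is a polynomial in y; find its integer roots y ∈ {−4, ..., 4}, then test f_x and f at those candidates.
  x = -4: f_y(-4, y) = 2*y + 44; no integer root y with |y| ≤ 4.
  x = -3: f_y(-3, y) = 2*y + 26; no integer root y with |y| ≤ 4.
  x = -2: f_y(-2, y) = 2*y + 12; no integer root y with |y| ≤ 4.
  x = -1: f_y(-1, y) = 2*y + 2; vanishes at y ∈ {-1}. (-1, -1): f_x = 44 ≠ 0.
  x = 0: f_y(0, y) = 2*y - 4; vanishes at y ∈ {2}. (0, 2): f_x = 7 ≠ 0.
  x = 1: f_y(1, y) = 2*y - 6; vanishes at y ∈ {3}. (1, 3): f_x = 0, f = 0 — SINGULAR.
  x = 2: f_y(2, y) = 2*y - 4; vanishes at y ∈ {2}. (2, 2): f_x = -1 ≠ 0.
  x = 3: f_y(3, y) = 2*y + 2; vanishes at y ∈ {-1}. (3, -1): f_x = -20 ≠ 0.
  x = 4: f_y(4, y) = 2*y + 12; no integer root y with |y| ≤ 4.
Only singular point on the grid: (1, 3).
Classify: substitute x = 1 + u, y = 3 + v and expand: f = u**3 + 2*u**2*v + v**2.
No constant or linear terms (consistent with a singular point). Quadratic part: v**2. Cubic part: u**3 + 2*u**2*v.
The quadratic part v**2 is a perfect square, so there is a single (double) tangent line v = 0, i.e. y = 3. Restricting the cubic part to that line (v = 0) leaves u**3 ≠ 0, so f is not divisible by v and the branch is v² ≈ -u**3 to lowest order — this is a cusp.
Classification: cusp.


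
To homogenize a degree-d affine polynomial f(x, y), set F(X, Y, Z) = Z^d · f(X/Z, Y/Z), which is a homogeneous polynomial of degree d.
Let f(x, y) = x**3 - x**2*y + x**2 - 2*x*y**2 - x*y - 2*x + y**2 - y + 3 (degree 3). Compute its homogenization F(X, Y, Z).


F(X, Y, Z) = X**3 - X**2*Y + X**2*Z - 2*X*Y**2 - X*Y*Z - 2*X*Z**2 + Y**2*Z - Y*Z**2 + 3*Z**3

deg(f) = 3.
Substitute x = X/Z, y = Y/Z into f, then multiply by Z^3.
  monomial 1·x^3·y^0 ↦ 1·X^3·Y^0·Z^0.
  monomial -1·x^2·y^1 ↦ -1·X^2·Y^1·Z^0.
  monomial 1·x^2·y^0 ↦ 1·X^2·Y^0·Z^1.
  monomial -2·x^1·y^2 ↦ -2·X^1·Y^2·Z^0.
  monomial -1·x^1·y^1 ↦ -1·X^1·Y^1·Z^1.
  monomial -2·x^1·y^0 ↦ -2·X^1·Y^0·Z^2.
  monomial 1·x^0·y^2 ↦ 1·X^0·Y^2·Z^1.
  monomial -1·x^0·y^1 ↦ -1·X^0·Y^1·Z^2.
  monomial 3·x^0·y^0 ↦ 3·X^0·Y^0·Z^3.
Collecting: F(X, Y, Z) = X**3 - X**2*Y + X**2*Z - 2*X*Y**2 - X*Y*Z - 2*X*Z**2 + Y**2*Z - Y*Z**2 + 3*Z**3.


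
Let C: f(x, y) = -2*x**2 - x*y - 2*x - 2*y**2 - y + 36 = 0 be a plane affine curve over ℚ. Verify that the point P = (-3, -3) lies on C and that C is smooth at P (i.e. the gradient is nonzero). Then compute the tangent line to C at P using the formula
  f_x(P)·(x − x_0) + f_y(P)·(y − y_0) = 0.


Tangent line at P: 13*x + 14*y + 81 = 0.

Step 1: f(-3, -3) = 0, so P lies on C.
Step 2: partial derivatives
  f_x(x, y) = -4*x - y - 2, f_y(x, y) = -x - 4*y - 1.
  f_x(P) = 13, f_y(P) = 14 (gradient nonzero, so P is smooth).
Step 3: tangent line at P: 13·(x − -3) + 14·(y − -3) = 0.
Expanding: 13*x + 14*y + 81 = 0.


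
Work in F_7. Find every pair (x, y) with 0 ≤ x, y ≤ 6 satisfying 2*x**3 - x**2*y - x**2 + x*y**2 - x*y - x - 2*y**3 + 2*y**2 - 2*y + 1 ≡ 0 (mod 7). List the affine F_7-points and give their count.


Affine F_7-points: {(0, 6), (4, 1), (5, 4), (5, 5)}; count = 4.

For each of the 49 pairs (x, y) ∈ F_7², evaluate f(x, y) mod 7. Record the zeros.
  x = 0: [0↦1, 1↦6, 2↦3, 3↦1, 4↦2, 5↦1, 6↦0]  zeros at y ∈ {6}
  x = 1: [0↦1, 1↦5, 2↦3, 3↦4, 4↦3, 5↦2, 6↦3]  zeros at y ∈ ∅
  x = 2: [0↦4, 1↦5, 2↦2, 3↦4, 4↦6, 5↦3, 6↦4]  zeros at y ∈ ∅
  x = 3: [0↦1, 1↦4, 2↦5, 3↦6, 4↦2, 5↦2, 6↦1]  zeros at y ∈ ∅
  x = 4: [0↦4, 1↦0, 2↦3, 3↦1, 4↦3, 5↦4, 6↦6]  zeros at y ∈ {1}
  x = 5: [0↦4, 1↦5, 2↦1, 3↦1, 4↦0, 5↦0, 6↦3]  zeros at y ∈ {4, 5}
  x = 6: [0↦6, 1↦3, 2↦4, 3↦4, 4↦5, 5↦2, 6↦4]  zeros at y ∈ ∅
Collecting zeros: affine points = {(0, 6), (4, 1), (5, 4), (5, 5)}.
Total count |C(F_7)_aff| = 4.


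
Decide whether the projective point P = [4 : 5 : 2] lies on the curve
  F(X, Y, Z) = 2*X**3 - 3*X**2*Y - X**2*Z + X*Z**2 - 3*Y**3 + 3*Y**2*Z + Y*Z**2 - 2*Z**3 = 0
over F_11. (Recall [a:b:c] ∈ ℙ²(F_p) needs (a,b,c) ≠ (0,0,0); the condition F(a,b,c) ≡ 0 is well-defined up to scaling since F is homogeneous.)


F(4,5,2) ≡ 3 (mod 11); P is NOT on the curve.

Evaluate F(4, 5, 2) term-by-term (mod 11).
  2*X**3 ↦ 2·64·1·1 = 128
  -3*X**2*Y ↦ -3·16·5·1 = -240
  -X**2*Z ↦ -1·16·1·2 = -32
  X*Z**2 ↦ 1·4·1·4 = 16
  -3*Y**3 ↦ -3·1·125·1 = -375
  3*Y**2*Z ↦ 3·1·25·2 = 150
  Y*Z**2 ↦ 1·1·5·4 = 20
  -2*Z**3 ↦ -2·1·1·8 = -16
Sum: F(4, 5, 2) = (128) + (-240) + (-32) + (16) + (-375) + (150) + (20) + (-16) = -349.
Reducing mod 11: -349 ≡ 3 (mod 11).
Since F(a, b, c) ≡ 3 ≠ 0 (mod 11), P does NOT lie on the curve.


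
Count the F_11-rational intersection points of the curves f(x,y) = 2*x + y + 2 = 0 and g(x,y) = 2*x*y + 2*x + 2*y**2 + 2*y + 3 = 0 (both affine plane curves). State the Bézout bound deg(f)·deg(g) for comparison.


Common zeros: ∅; count = 0; Bézout bound = 2.

deg(f) = 1, deg(g) = 2, so Bézout bound = 2.
Scan x ∈ F_11. For each x, list the y ∈ F_11 with f(x, y) ≡ 0 and those with g(x, y) ≡ 0 (mod 11); the common zeros in that column are the intersection.
  x = 0: f ≡ 0 at y ∈ {9}; g ≡ 0 at y ∈ ∅; common: ∅.
  x = 1: f ≡ 0 at y ∈ {7}; g ≡ 0 at y ∈ {1, 8}; common: ∅.
  x = 2: f ≡ 0 at y ∈ {5}; g ≡ 0 at y ∈ ∅; common: ∅.
  x = 3: f ≡ 0 at y ∈ {3}; g ≡ 0 at y ∈ {2, 5}; common: ∅.
  x = 4: f ≡ 0 at y ∈ {1}; g ≡ 0 at y ∈ {0, 6}; common: ∅.
  x = 5: f ≡ 0 at y ∈ {10}; g ≡ 0 at y ∈ ∅; common: ∅.
  x = 6: f ≡ 0 at y ∈ {8}; g ≡ 0 at y ∈ ∅; common: ∅.
  x = 7: f ≡ 0 at y ∈ {6}; g ≡ 0 at y ∈ ∅; common: ∅.
  x = 8: f ≡ 0 at y ∈ {4}; g ≡ 0 at y ∈ ∅; common: ∅.
  x = 9: f ≡ 0 at y ∈ {2}; g ≡ 0 at y ∈ {3, 9}; common: ∅.
  x = 10: f ≡ 0 at y ∈ {0}; g ≡ 0 at y ∈ {4, 7}; common: ∅.
Collecting: common zeros = ∅, so the count is 0.
Comparison with the Bézout bound: 0 ≤ 2 = deg(f)·deg(g), as expected for curves with no common component (the affine F_11-count falls short of the bound because intersections may lie at infinity, over extension fields, or carry multiplicity).


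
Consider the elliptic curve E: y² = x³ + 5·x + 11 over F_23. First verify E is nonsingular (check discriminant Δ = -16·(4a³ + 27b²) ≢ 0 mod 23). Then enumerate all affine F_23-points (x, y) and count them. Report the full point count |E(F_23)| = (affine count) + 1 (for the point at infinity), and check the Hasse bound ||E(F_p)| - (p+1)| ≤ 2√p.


Affine points = {(2, 11), (2, 12), (4, 7), (4, 16), (5, 0), (6, 2), (6, 21), (9, 7), (9, 16), (10, 7), (10, 16), (16, 1), (16, 22), (17, 8), (17, 15), (21, 4), (21, 19)}; affine count = 17; |E(F_23)| = 18.

Discriminant check: Δ ∝ 4a³ + 27b² = 4·5³ + 27·11² = 4·125 + 27·121 ≡ 18 (mod 23). Nonzero ⇒ E is nonsingular.
For each x ∈ F_23, compute rhs = x³ + 5·x + 11 mod 23, then count y ∈ F_23 with y² ≡ rhs.
  x = 0: rhs = 11, matching y values: none (0 points).
  x = 1: rhs = 17, matching y values: none (0 points).
  x = 2: rhs = 6, matching y values: 11, 12 (2 points).
  x = 3: rhs = 7, matching y values: none (0 points).
  x = 4: rhs = 3, matching y values: 7, 16 (2 points).
  x = 5: rhs = 0, matching y values: 0 (1 points).
  x = 6: rhs = 4, matching y values: 2, 21 (2 points).
  x = 7: rhs = 21, matching y values: none (0 points).
  x = 8: rhs = 11, matching y values: none (0 points).
  x = 9: rhs = 3, matching y values: 7, 16 (2 points).
  x = 10: rhs = 3, matching y values: 7, 16 (2 points).
  x = 11: rhs = 17, matching y values: none (0 points).
  x = 12: rhs = 5, matching y values: none (0 points).
  x = 13: rhs = 19, matching y values: none (0 points).
  x = 14: rhs = 19, matching y values: none (0 points).
  x = 15: rhs = 11, matching y values: none (0 points).
  x = 16: rhs = 1, matching y values: 1, 22 (2 points).
  x = 17: rhs = 18, matching y values: 8, 15 (2 points).
  x = 18: rhs = 22, matching y values: none (0 points).
  x = 19: rhs = 19, matching y values: none (0 points).
  x = 20: rhs = 15, matching y values: none (0 points).
  x = 21: rhs = 16, matching y values: 4, 19 (2 points).
  x = 22: rhs = 5, matching y values: none (0 points).
Total affine count: 17.
Full point count |E(F_23)| = 17 + 1 = 18.
Hasse bound: |18 − (23+1)| = |-6| = 6 ≤ 2√23 ≈ 9.5917 ✓.


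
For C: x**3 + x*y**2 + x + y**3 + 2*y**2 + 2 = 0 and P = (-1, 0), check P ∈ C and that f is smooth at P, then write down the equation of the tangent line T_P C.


Tangent line at P: 4*x + 4 = 0.

Step 1: f(-1, 0) = 0, so P lies on C.
Step 2: partial derivatives
  f_x(x, y) = 3*x**2 + y**2 + 1, f_y(x, y) = 2*x*y + 3*y**2 + 4*y.
  f_x(P) = 4, f_y(P) = 0 (gradient nonzero, so P is smooth).
Step 3: tangent line at P: 4·(x − -1) + 0·(y − 0) = 0.
Expanding: 4*x + 4 = 0.


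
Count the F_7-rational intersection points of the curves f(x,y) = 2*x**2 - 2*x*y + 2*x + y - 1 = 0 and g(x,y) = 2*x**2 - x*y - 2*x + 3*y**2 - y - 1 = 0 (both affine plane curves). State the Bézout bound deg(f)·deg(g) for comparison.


Common zeros: {(5, 5)}; count = 1; Bézout bound = 4.

deg(f) = 2, deg(g) = 2, so Bézout bound = 4.
Scan x ∈ F_7. For each x, list the y ∈ F_7 with f(x, y) ≡ 0 and those with g(x, y) ≡ 0 (mod 7); the common zeros in that column are the intersection.
  x = 0: f ≡ 0 at y ∈ {1}; g ≡ 0 at y ∈ ∅; common: ∅.
  x = 1: f ≡ 0 at y ∈ {3}; g ≡ 0 at y ∈ {1, 2}; common: ∅.
  x = 2: f ≡ 0 at y ∈ {6}; g ≡ 0 at y ∈ {3, 5}; common: ∅.
  x = 3: f ≡ 0 at y ∈ {6}; g ≡ 0 at y ∈ ∅; common: ∅.
  x = 4: f ≡ 0 at y ∈ ∅; g ≡ 0 at y ∈ {1, 3}; common: ∅.
  x = 5: f ≡ 0 at y ∈ {5}; g ≡ 0 at y ∈ {4, 5}; common: {5}.
  x = 6: f ≡ 0 at y ∈ {5}; g ≡ 0 at y ∈ ∅; common: ∅.
Collecting: common zeros = {(5, 5)}, so the count is 1.
Comparison with the Bézout bound: 1 ≤ 4 = deg(f)·deg(g), as expected for curves with no common component (the affine F_7-count falls short of the bound because intersections may lie at infinity, over extension fields, or carry multiplicity).


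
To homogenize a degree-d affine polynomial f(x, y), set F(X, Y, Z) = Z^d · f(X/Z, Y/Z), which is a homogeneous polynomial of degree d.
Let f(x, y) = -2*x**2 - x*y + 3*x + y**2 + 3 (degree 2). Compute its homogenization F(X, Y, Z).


F(X, Y, Z) = -2*X**2 - X*Y + 3*X*Z + Y**2 + 3*Z**2

deg(f) = 2.
Substitute x = X/Z, y = Y/Z into f, then multiply by Z^2.
  monomial -2·x^2·y^0 ↦ -2·X^2·Y^0·Z^0.
  monomial -1·x^1·y^1 ↦ -1·X^1·Y^1·Z^0.
  monomial 3·x^1·y^0 ↦ 3·X^1·Y^0·Z^1.
  monomial 1·x^0·y^2 ↦ 1·X^0·Y^2·Z^0.
  monomial 3·x^0·y^0 ↦ 3·X^0·Y^0·Z^2.
Collecting: F(X, Y, Z) = -2*X**2 - X*Y + 3*X*Z + Y**2 + 3*Z**2.


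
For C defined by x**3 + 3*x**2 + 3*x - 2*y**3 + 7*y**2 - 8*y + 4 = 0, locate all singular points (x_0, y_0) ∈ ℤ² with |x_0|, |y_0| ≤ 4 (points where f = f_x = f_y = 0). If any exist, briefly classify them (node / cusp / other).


Singular points: {(-1, 1)}; classification: cusp.

Compute partial derivatives:
  f_x = 3*x**2 + 6*x + 3.
  f_y = -6*y**2 + 14*y - 8.
Scan x_0 ∈ {−4, ..., 4}. For each x_0, f_y(x_0, y) is a polynomial in y; find its integer roots y ∈ {−4, ..., 4}, then test f_x and f at those candidates.
  x = -4: f_y(-4, y) = -6*y**2 + 14*y - 8; vanishes at y ∈ {1}. (-4, 1): f_x = 27 ≠ 0.
  x = -3: f_y(-3, y) = -6*y**2 + 14*y - 8; vanishes at y ∈ {1}. (-3, 1): f_x = 12 ≠ 0.
  x = -2: f_y(-2, y) = -6*y**2 + 14*y - 8; vanishes at y ∈ {1}. (-2, 1): f_x = 3 ≠ 0.
  x = -1: f_y(-1, y) = -6*y**2 + 14*y - 8; vanishes at y ∈ {1}. (-1, 1): f_x = 0, f = 0 — SINGULAR.
  x = 0: f_y(0, y) = -6*y**2 + 14*y - 8; vanishes at y ∈ {1}. (0, 1): f_x = 3 ≠ 0.
  x = 1: f_y(1, y) = -6*y**2 + 14*y - 8; vanishes at y ∈ {1}. (1, 1): f_x = 12 ≠ 0.
  x = 2: f_y(2, y) = -6*y**2 + 14*y - 8; vanishes at y ∈ {1}. (2, 1): f_x = 27 ≠ 0.
  x = 3: f_y(3, y) = -6*y**2 + 14*y - 8; vanishes at y ∈ {1}. (3, 1): f_x = 48 ≠ 0.
  x = 4: f_y(4, y) = -6*y**2 + 14*y - 8; vanishes at y ∈ {1}. (4, 1): f_x = 75 ≠ 0.
Only singular point on the grid: (-1, 1).
Classify: substitute x = -1 + u, y = 1 + v and expand: f = u**3 - 2*v**3 + v**2.
No constant or linear terms (consistent with a singular point). Quadratic part: v**2. Cubic part: u**3 - 2*v**3.
The quadratic part v**2 is a perfect square, so there is a single (double) tangent line v = 0, i.e. y = 1. Restricting the cubic part to that line (v = 0) leaves u**3 ≠ 0, so f is not divisible by v and the branch is v² ≈ -u**3 to lowest order — this is a cusp.
Classification: cusp.


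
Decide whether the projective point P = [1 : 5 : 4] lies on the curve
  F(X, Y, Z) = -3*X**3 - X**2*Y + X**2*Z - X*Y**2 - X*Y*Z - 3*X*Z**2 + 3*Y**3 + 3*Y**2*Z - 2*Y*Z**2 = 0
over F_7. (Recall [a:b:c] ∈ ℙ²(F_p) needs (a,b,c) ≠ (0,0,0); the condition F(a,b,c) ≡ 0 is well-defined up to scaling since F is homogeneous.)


F(1,5,4) ≡ 5 (mod 7); P is NOT on the curve.

Evaluate F(1, 5, 4) term-by-term (mod 7).
  -3*X**3 ↦ -3·1·1·1 = -3
  -X**2*Y ↦ -1·1·5·1 = -5
  X**2*Z ↦ 1·1·1·4 = 4
  -X*Y**2 ↦ -1·1·25·1 = -25
  -X*Y*Z ↦ -1·1·5·4 = -20
  -3*X*Z**2 ↦ -3·1·1·16 = -48
  3*Y**3 ↦ 3·1·125·1 = 375
  3*Y**2*Z ↦ 3·1·25·4 = 300
  -2*Y*Z**2 ↦ -2·1·5·16 = -160
Sum: F(1, 5, 4) = (-3) + (-5) + (4) + (-25) + (-20) + (-48) + (375) + (300) + (-160) = 418.
Reducing mod 7: 418 ≡ 5 (mod 7).
Since F(a, b, c) ≡ 5 ≠ 0 (mod 7), P does NOT lie on the curve.


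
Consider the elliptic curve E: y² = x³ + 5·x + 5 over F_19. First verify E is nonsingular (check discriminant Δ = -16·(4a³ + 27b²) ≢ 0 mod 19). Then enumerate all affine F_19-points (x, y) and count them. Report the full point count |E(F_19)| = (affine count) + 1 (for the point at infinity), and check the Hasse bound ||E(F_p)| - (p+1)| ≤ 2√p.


Affine points = {(0, 9), (0, 10), (1, 7), (1, 12), (2, 2), (2, 17), (3, 3), (3, 16), (6, 2), (6, 17), (8, 5), (8, 14), (9, 0), (11, 2), (11, 17), (12, 8), (12, 11), (13, 5), (13, 14), (14, 8), (14, 11), (15, 4), (15, 15), (16, 1), (16, 18), (17, 5), (17, 14)}; affine count = 27; |E(F_19)| = 28.

Discriminant check: Δ ∝ 4a³ + 27b² = 4·5³ + 27·5² = 4·125 + 27·25 ≡ 16 (mod 19). Nonzero ⇒ E is nonsingular.
For each x ∈ F_19, compute rhs = x³ + 5·x + 5 mod 19, then count y ∈ F_19 with y² ≡ rhs.
  x = 0: rhs = 5, matching y values: 9, 10 (2 points).
  x = 1: rhs = 11, matching y values: 7, 12 (2 points).
  x = 2: rhs = 4, matching y values: 2, 17 (2 points).
  x = 3: rhs = 9, matching y values: 3, 16 (2 points).
  x = 4: rhs = 13, matching y values: none (0 points).
  x = 5: rhs = 3, matching y values: none (0 points).
  x = 6: rhs = 4, matching y values: 2, 17 (2 points).
  x = 7: rhs = 3, matching y values: none (0 points).
  x = 8: rhs = 6, matching y values: 5, 14 (2 points).
  x = 9: rhs = 0, matching y values: 0 (1 points).
  x = 10: rhs = 10, matching y values: none (0 points).
  x = 11: rhs = 4, matching y values: 2, 17 (2 points).
  x = 12: rhs = 7, matching y values: 8, 11 (2 points).
  x = 13: rhs = 6, matching y values: 5, 14 (2 points).
  x = 14: rhs = 7, matching y values: 8, 11 (2 points).
  x = 15: rhs = 16, matching y values: 4, 15 (2 points).
  x = 16: rhs = 1, matching y values: 1, 18 (2 points).
  x = 17: rhs = 6, matching y values: 5, 14 (2 points).
  x = 18: rhs = 18, matching y values: none (0 points).
Total affine count: 27.
Full point count |E(F_19)| = 27 + 1 = 28.
Hasse bound: |28 − (19+1)| = |8| = 8 ≤ 2√19 ≈ 8.7178 ✓.


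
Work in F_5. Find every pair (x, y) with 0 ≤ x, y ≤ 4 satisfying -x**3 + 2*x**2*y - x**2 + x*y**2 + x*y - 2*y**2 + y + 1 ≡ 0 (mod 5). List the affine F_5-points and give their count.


Affine F_5-points: {(0, 1), (0, 2), (2, 1), (3, 0), (3, 3), (4, 1), (4, 3)}; count = 7.

For each of the 25 pairs (x, y) ∈ F_5², evaluate f(x, y) mod 5. Record the zeros.
  x = 0: [0↦1, 1↦0, 2↦0, 3↦1, 4↦3]  zeros at y ∈ {1, 2}
  x = 1: [0↦4, 1↦2, 2↦3, 3↦2, 4↦4]  zeros at y ∈ ∅
  x = 2: [0↦4, 1↦0, 2↦1, 3↦2, 4↦3]  zeros at y ∈ {1}
  x = 3: [0↦0, 1↦3, 2↦3, 3↦0, 4↦4]  zeros at y ∈ {0, 3}
  x = 4: [0↦1, 1↦0, 2↦3, 3↦0, 4↦1]  zeros at y ∈ {1, 3}
Collecting zeros: affine points = {(0, 1), (0, 2), (2, 1), (3, 0), (3, 3), (4, 1), (4, 3)}.
Total count |C(F_5)_aff| = 7.


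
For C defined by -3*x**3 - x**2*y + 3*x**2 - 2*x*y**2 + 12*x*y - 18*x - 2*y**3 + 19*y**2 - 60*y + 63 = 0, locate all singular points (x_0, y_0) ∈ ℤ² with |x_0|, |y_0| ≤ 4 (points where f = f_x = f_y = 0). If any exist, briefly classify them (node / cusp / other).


Singular points: {(0, 3)}; classification: cusp.

Compute partial derivatives:
  f_x = -9*x**2 - 2*x*y + 6*x - 2*y**2 + 12*y - 18.
  f_y = -x**2 - 4*x*y + 12*x - 6*y**2 + 38*y - 60.
Scan x_0 ∈ {−4, ..., 4}. For each x_0, f_y(x_0, y) is a polynomial in y; find its integer roots y ∈ {−4, ..., 4}, then test f_x and f at those candidates.
  x = -4: f_y(-4, y) = -6*y**2 + 54*y - 124; no integer root y with |y| ≤ 4.
  x = -3: f_y(-3, y) = -6*y**2 + 50*y - 105; no integer root y with |y| ≤ 4.
  x = -2: f_y(-2, y) = -6*y**2 + 46*y - 88; vanishes at y ∈ {4}. (-2, 4): f_x = -34 ≠ 0.
  x = -1: f_y(-1, y) = -6*y**2 + 42*y - 73; no integer root y with |y| ≤ 4.
  x = 0: f_y(0, y) = -6*y**2 + 38*y - 60; vanishes at y ∈ {3}. (0, 3): f_x = 0, f = 0 — SINGULAR.
  x = 1: f_y(1, y) = -6*y**2 + 34*y - 49; no integer root y with |y| ≤ 4.
  x = 2: f_y(2, y) = -6*y**2 + 30*y - 40; no integer root y with |y| ≤ 4.
  x = 3: f_y(3, y) = -6*y**2 + 26*y - 33; no integer root y with |y| ≤ 4.
  x = 4: f_y(4, y) = -6*y**2 + 22*y - 28; no integer root y with |y| ≤ 4.
Only singular point on the grid: (0, 3).
Classify: substitute x = 0 + u, y = 3 + v and expand: f = -3*u**3 - u**2*v - 2*u*v**2 - 2*v**3 + v**2.
No constant or linear terms (consistent with a singular point). Quadratic part: v**2. Cubic part: -3*u**3 - u**2*v - 2*u*v**2 - 2*v**3.
The quadratic part v**2 is a perfect square, so there is a single (double) tangent line v = 0, i.e. y = 3. Restricting the cubic part to that line (v = 0) leaves -3*u**3 ≠ 0, so f is not divisible by v and the branch is v² ≈ 3*u**3 to lowest order — this is a cusp.
Classification: cusp.


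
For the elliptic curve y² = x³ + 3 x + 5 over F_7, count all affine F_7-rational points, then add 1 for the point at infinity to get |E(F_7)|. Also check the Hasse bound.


Affine points = {(1, 3), (1, 4), (4, 2), (4, 5), (6, 1), (6, 6)}; affine count = 6; |E(F_7)| = 7.

Discriminant check: Δ ∝ 4a³ + 27b² = 4·3³ + 27·5² = 4·27 + 27·25 ≡ 6 (mod 7). Nonzero ⇒ E is nonsingular.
For each x ∈ F_7, compute rhs = x³ + 3·x + 5 mod 7, then count y ∈ F_7 with y² ≡ rhs.
  x = 0: rhs = 5, matching y values: none (0 points).
  x = 1: rhs = 2, matching y values: 3, 4 (2 points).
  x = 2: rhs = 5, matching y values: none (0 points).
  x = 3: rhs = 6, matching y values: none (0 points).
  x = 4: rhs = 4, matching y values: 2, 5 (2 points).
  x = 5: rhs = 5, matching y values: none (0 points).
  x = 6: rhs = 1, matching y values: 1, 6 (2 points).
Total affine count: 6.
Full point count |E(F_7)| = 6 + 1 = 7.
Hasse bound: |7 − (7+1)| = |-1| = 1 ≤ 2√7 ≈ 5.2915 ✓.


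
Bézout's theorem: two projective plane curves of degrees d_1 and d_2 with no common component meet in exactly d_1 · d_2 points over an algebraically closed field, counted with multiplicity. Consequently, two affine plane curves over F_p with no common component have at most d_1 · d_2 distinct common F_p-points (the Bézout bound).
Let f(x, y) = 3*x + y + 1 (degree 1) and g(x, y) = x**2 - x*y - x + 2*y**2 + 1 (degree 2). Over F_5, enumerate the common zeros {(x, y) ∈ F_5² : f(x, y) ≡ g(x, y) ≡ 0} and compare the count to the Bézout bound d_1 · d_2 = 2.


Common zeros: {(2, 3)}; count = 1; Bézout bound = 2.

deg(f) = 1, deg(g) = 2, so Bézout bound = 2.
Scan x ∈ F_5. For each x, list the y ∈ F_5 with f(x, y) ≡ 0 and those with g(x, y) ≡ 0 (mod 5); the common zeros in that column are the intersection.
  x = 0: f ≡ 0 at y ∈ {4}; g ≡ 0 at y ∈ ∅; common: ∅.
  x = 1: f ≡ 0 at y ∈ {1}; g ≡ 0 at y ∈ ∅; common: ∅.
  x = 2: f ≡ 0 at y ∈ {3}; g ≡ 0 at y ∈ {3}; common: {3}.
  x = 3: f ≡ 0 at y ∈ {0}; g ≡ 0 at y ∈ ∅; common: ∅.
  x = 4: f ≡ 0 at y ∈ {2}; g ≡ 0 at y ∈ ∅; common: ∅.
Collecting: common zeros = {(2, 3)}, so the count is 1.
Comparison with the Bézout bound: 1 ≤ 2 = deg(f)·deg(g), as expected for curves with no common component (the affine F_5-count falls short of the bound because intersections may lie at infinity, over extension fields, or carry multiplicity).


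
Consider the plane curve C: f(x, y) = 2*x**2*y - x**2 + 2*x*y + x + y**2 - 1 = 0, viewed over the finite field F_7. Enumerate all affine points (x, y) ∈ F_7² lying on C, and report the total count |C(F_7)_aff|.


Affine F_7-points: {(0, 1), (0, 6), (2, 3), (2, 6), (3, 0), (3, 4), (4, 1), (5, 0), (5, 3)}; count = 9.

For each of the 49 pairs (x, y) ∈ F_7², evaluate f(x, y) mod 7. Record the zeros.
  x = 0: [0↦6, 1↦0, 2↦3, 3↦1, 4↦1, 5↦3, 6↦0]  zeros at y ∈ {1, 6}
  x = 1: [0↦6, 1↦4, 2↦4, 3↦6, 4↦3, 5↦2, 6↦3]  zeros at y ∈ ∅
  x = 2: [0↦4, 1↦3, 2↦4, 3↦0, 4↦5, 5↦5, 6↦0]  zeros at y ∈ {3, 6}
  x = 3: [0↦0, 1↦4, 2↦3, 3↦4, 4↦0, 5↦5, 6↦5]  zeros at y ∈ {0, 4}
  x = 4: [0↦1, 1↦0, 2↦1, 3↦4, 4↦2, 5↦2, 6↦4]  zeros at y ∈ {1}
  x = 5: [0↦0, 1↦5, 2↦5, 3↦0, 4↦4, 5↦3, 6↦4]  zeros at y ∈ {0, 3}
  x = 6: [0↦4, 1↦5, 2↦1, 3↦6, 4↦6, 5↦1, 6↦5]  zeros at y ∈ ∅
Collecting zeros: affine points = {(0, 1), (0, 6), (2, 3), (2, 6), (3, 0), (3, 4), (4, 1), (5, 0), (5, 3)}.
Total count |C(F_7)_aff| = 9.


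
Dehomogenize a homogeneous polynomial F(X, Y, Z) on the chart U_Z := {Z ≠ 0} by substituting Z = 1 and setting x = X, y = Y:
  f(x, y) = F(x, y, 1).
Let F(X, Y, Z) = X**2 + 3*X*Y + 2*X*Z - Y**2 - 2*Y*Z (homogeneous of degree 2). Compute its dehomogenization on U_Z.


f(x, y) = x**2 + 3*x*y + 2*x - y**2 - 2*y

On U_Z we set Z = 1. Each monomial c·X^i·Y^j·Z^k in F becomes c·x^i·y^j·1^k = c·x^i·y^j.
Substituting Z = 1: F(X, Y, 1) = x**2 + 3*x*y + 2*x - y**2 - 2*y.
Note: deg(f) ≤ deg(F) = 2; strict inequality happens when F is divisible by Z (lost terms).


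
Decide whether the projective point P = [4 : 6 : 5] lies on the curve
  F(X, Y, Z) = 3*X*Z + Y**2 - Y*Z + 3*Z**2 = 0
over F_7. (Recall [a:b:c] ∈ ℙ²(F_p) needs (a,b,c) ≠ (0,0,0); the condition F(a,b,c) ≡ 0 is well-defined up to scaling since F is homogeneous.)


F(4,6,5) ≡ 1 (mod 7); P is NOT on the curve.

Evaluate F(4, 6, 5) term-by-term (mod 7).
  3*X*Z ↦ 3·4·1·5 = 60
  Y**2 ↦ 1·1·36·1 = 36
  -Y*Z ↦ -1·1·6·5 = -30
  3*Z**2 ↦ 3·1·1·25 = 75
Sum: F(4, 6, 5) = (60) + (36) + (-30) + (75) = 141.
Reducing mod 7: 141 ≡ 1 (mod 7).
Since F(a, b, c) ≡ 1 ≠ 0 (mod 7), P does NOT lie on the curve.


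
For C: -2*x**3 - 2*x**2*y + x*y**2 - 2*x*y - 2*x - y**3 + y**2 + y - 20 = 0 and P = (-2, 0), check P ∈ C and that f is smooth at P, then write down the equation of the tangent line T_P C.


Tangent line at P: -26*x - 3*y - 52 = 0.

Step 1: f(-2, 0) = 0, so P lies on C.
Step 2: partial derivatives
  f_x(x, y) = -6*x**2 - 4*x*y + y**2 - 2*y - 2, f_y(x, y) = -2*x**2 + 2*x*y - 2*x - 3*y**2 + 2*y + 1.
  f_x(P) = -26, f_y(P) = -3 (gradient nonzero, so P is smooth).
Step 3: tangent line at P: -26·(x − -2) + -3·(y − 0) = 0.
Expanding: -26*x - 3*y - 52 = 0.


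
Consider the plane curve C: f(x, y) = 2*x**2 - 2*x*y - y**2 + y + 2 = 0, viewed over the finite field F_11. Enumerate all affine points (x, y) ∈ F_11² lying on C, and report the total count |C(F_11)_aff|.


Affine F_11-points: {(0, 2), (0, 10), (2, 2), (2, 6), (4, 6), (4, 9), (5, 4), (5, 9), (10, 4), (10, 10)}; count = 10.

For each of the 121 pairs (x, y) ∈ F_11², evaluate f(x, y) mod 11. Record the zeros.
  x = 0: [0↦2, 1↦2, 2↦0, 3↦7, 4↦1, 5↦4, 6↦5, 7↦4, 8↦1, 9↦7, 10↦0]  zeros at y ∈ {2, 10}
  x = 1: [0↦4, 1↦2, 2↦9, 3↦3, 4↦6, 5↦7, 6↦6, 7↦3, 8↦9, 9↦2, 10↦4]  zeros at y ∈ ∅
  x = 2: [0↦10, 1↦6, 2↦0, 3↦3, 4↦4, 5↦3, 6↦0, 7↦6, 8↦10, 9↦1, 10↦1]  zeros at y ∈ {2, 6}
  x = 3: [0↦9, 1↦3, 2↦6, 3↦7, 4↦6, 5↦3, 6↦9, 7↦2, 8↦4, 9↦4, 10↦2]  zeros at y ∈ ∅
  x = 4: [0↦1, 1↦4, 2↦5, 3↦4, 4↦1, 5↦7, 6↦0, 7↦2, 8↦2, 9↦0, 10↦7]  zeros at y ∈ {6, 9}
  x = 5: [0↦8, 1↦9, 2↦8, 3↦5, 4↦0, 5↦4, 6↦6, 7↦6, 8↦4, 9↦0, 10↦5]  zeros at y ∈ {4, 9}
  x = 6: [0↦8, 1↦7, 2↦4, 3↦10, 4↦3, 5↦5, 6↦5, 7↦3, 8↦10, 9↦4, 10↦7]  zeros at y ∈ ∅
  x = 7: [0↦1, 1↦9, 2↦4, 3↦8, 4↦10, 5↦10, 6↦8, 7↦4, 8↦9, 9↦1, 10↦2]  zeros at y ∈ ∅
  x = 8: [0↦9, 1↦4, 2↦8, 3↦10, 4↦10, 5↦8, 6↦4, 7↦9, 8↦1, 9↦2, 10↦1]  zeros at y ∈ ∅
  x = 9: [0↦10, 1↦3, 2↦5, 3↦5, 4↦3, 5↦10, 6↦4, 7↦7, 8↦8, 9↦7, 10↦4]  zeros at y ∈ ∅
  x = 10: [0↦4, 1↦6, 2↦6, 3↦4, 4↦0, 5↦5, 6↦8, 7↦9, 8↦8, 9↦5, 10↦0]  zeros at y ∈ {4, 10}
Collecting zeros: affine points = {(0, 2), (0, 10), (2, 2), (2, 6), (4, 6), (4, 9), (5, 4), (5, 9), (10, 4), (10, 10)}.
Total count |C(F_11)_aff| = 10.


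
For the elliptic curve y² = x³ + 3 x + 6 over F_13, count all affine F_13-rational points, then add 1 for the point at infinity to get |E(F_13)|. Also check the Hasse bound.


Affine points = {(1, 6), (1, 7), (3, 4), (3, 9), (4, 2), (4, 11), (5, 4), (5, 9), (8, 3), (8, 10), (10, 3), (10, 10)}; affine count = 12; |E(F_13)| = 13.

Discriminant check: Δ ∝ 4a³ + 27b² = 4·3³ + 27·6² = 4·27 + 27·36 ≡ 1 (mod 13). Nonzero ⇒ E is nonsingular.
For each x ∈ F_13, compute rhs = x³ + 3·x + 6 mod 13, then count y ∈ F_13 with y² ≡ rhs.
  x = 0: rhs = 6, matching y values: none (0 points).
  x = 1: rhs = 10, matching y values: 6, 7 (2 points).
  x = 2: rhs = 7, matching y values: none (0 points).
  x = 3: rhs = 3, matching y values: 4, 9 (2 points).
  x = 4: rhs = 4, matching y values: 2, 11 (2 points).
  x = 5: rhs = 3, matching y values: 4, 9 (2 points).
  x = 6: rhs = 6, matching y values: none (0 points).
  x = 7: rhs = 6, matching y values: none (0 points).
  x = 8: rhs = 9, matching y values: 3, 10 (2 points).
  x = 9: rhs = 8, matching y values: none (0 points).
  x = 10: rhs = 9, matching y values: 3, 10 (2 points).
  x = 11: rhs = 5, matching y values: none (0 points).
  x = 12: rhs = 2, matching y values: none (0 points).
Total affine count: 12.
Full point count |E(F_13)| = 12 + 1 = 13.
Hasse bound: |13 − (13+1)| = |-1| = 1 ≤ 2√13 ≈ 7.2111 ✓.


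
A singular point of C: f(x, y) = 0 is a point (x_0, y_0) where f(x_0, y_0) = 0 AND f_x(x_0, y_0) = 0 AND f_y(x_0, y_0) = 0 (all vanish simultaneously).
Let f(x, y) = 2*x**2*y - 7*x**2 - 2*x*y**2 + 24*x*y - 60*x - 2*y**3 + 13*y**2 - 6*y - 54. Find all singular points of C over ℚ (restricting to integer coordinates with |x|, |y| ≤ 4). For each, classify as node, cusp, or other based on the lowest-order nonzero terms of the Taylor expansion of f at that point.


Singular points: {(-3, 3)}; classification: node.

Compute partial derivatives:
  f_x = 4*x*y - 14*x - 2*y**2 + 24*y - 60.
  f_y = 2*x**2 - 4*x*y + 24*x - 6*y**2 + 26*y - 6.
Scan x_0 ∈ {−4, ..., 4}. For each x_0, f_y(x_0, y) is a polynomial in y; find its integer roots y ∈ {−4, ..., 4}, then test f_x and f at those candidates.
  x = -4: f_y(-4, y) = -6*y**2 + 42*y - 70; no integer root y with |y| ≤ 4.
  x = -3: f_y(-3, y) = -6*y**2 + 38*y - 60; vanishes at y ∈ {3}. (-3, 3): f_x = 0, f = 0 — SINGULAR.
  x = -2: f_y(-2, y) = -6*y**2 + 34*y - 46; no integer root y with |y| ≤ 4.
  x = -1: f_y(-1, y) = -6*y**2 + 30*y - 28; no integer root y with |y| ≤ 4.
  x = 0: f_y(0, y) = -6*y**2 + 26*y - 6; no integer root y with |y| ≤ 4.
  x = 1: f_y(1, y) = -6*y**2 + 22*y + 20; no integer root y with |y| ≤ 4.
  x = 2: f_y(2, y) = -6*y**2 + 18*y + 50; no integer root y with |y| ≤ 4.
  x = 3: f_y(3, y) = -6*y**2 + 14*y + 84; no integer root y with |y| ≤ 4.
  x = 4: f_y(4, y) = -6*y**2 + 10*y + 122; no integer root y with |y| ≤ 4.
Only singular point on the grid: (-3, 3).
Classify: substitute x = -3 + u, y = 3 + v and expand: f = 2*u**2*v - u**2 - 2*u*v**2 - 2*v**3 + v**2.
No constant or linear terms (consistent with a singular point). Quadratic part: -u**2 + v**2. Cubic part: 2*u**2*v - 2*u*v**2 - 2*v**3.
The quadratic part v**2 - u**2 = (v − u)(v + u) splits into two distinct linear factors, so there are two distinct tangent lines y − 3 = ±(x − -3) — this is a node (ordinary double point).
Classification: node.


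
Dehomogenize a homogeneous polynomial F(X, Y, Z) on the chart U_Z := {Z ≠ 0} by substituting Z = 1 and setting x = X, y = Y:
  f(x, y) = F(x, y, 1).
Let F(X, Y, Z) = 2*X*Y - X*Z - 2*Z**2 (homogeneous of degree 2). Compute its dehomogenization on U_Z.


f(x, y) = 2*x*y - x - 2

On U_Z we set Z = 1. Each monomial c·X^i·Y^j·Z^k in F becomes c·x^i·y^j·1^k = c·x^i·y^j.
Substituting Z = 1: F(X, Y, 1) = 2*x*y - x - 2.
Note: deg(f) ≤ deg(F) = 2; strict inequality happens when F is divisible by Z (lost terms).


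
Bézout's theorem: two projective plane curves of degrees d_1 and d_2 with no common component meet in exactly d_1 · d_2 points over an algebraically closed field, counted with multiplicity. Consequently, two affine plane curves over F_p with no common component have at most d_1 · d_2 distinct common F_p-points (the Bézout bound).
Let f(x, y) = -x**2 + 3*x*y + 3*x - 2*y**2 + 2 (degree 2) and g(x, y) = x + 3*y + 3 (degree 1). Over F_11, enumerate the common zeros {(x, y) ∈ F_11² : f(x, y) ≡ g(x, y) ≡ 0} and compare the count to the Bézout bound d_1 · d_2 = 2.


Common zeros: {(0, 10), (6, 8)}; count = 2; Bézout bound = 2.

deg(f) = 2, deg(g) = 1, so Bézout bound = 2.
Scan x ∈ F_11. For each x, list the y ∈ F_11 with f(x, y) ≡ 0 and those with g(x, y) ≡ 0 (mod 11); the common zeros in that column are the intersection.
  x = 0: f ≡ 0 at y ∈ {1, 10}; g ≡ 0 at y ∈ {10}; common: {10}.
  x = 1: f ≡ 0 at y ∈ ∅; g ≡ 0 at y ∈ {6}; common: ∅.
  x = 2: f ≡ 0 at y ∈ ∅; g ≡ 0 at y ∈ {2}; common: ∅.
  x = 3: f ≡ 0 at y ∈ {3, 7}; g ≡ 0 at y ∈ {9}; common: ∅.
  x = 4: f ≡ 0 at y ∈ ∅; g ≡ 0 at y ∈ {5}; common: ∅.
  x = 5: f ≡ 0 at y ∈ ∅; g ≡ 0 at y ∈ {1}; common: ∅.
  x = 6: f ≡ 0 at y ∈ {1, 8}; g ≡ 0 at y ∈ {8}; common: {8}.
  x = 7: f ≡ 0 at y ∈ ∅; g ≡ 0 at y ∈ {4}; common: ∅.
  x = 8: f ≡ 0 at y ∈ ∅; g ≡ 0 at y ∈ {0}; common: ∅.
  x = 9: f ≡ 0 at y ∈ {3, 5}; g ≡ 0 at y ∈ {7}; common: ∅.
  x = 10: f ≡ 0 at y ∈ {7, 8}; g ≡ 0 at y ∈ {3}; common: ∅.
Collecting: common zeros = {(0, 10), (6, 8)}, so the count is 2.
Comparison with the Bézout bound: 2 ≤ 2 = deg(f)·deg(g), as expected for curves with no common component (the bound is attained).


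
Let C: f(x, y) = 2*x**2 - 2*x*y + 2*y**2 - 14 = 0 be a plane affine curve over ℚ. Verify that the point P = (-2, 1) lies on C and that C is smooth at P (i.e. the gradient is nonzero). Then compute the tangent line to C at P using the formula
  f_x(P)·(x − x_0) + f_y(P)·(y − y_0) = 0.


Tangent line at P: -10*x + 8*y - 28 = 0.

Step 1: f(-2, 1) = 0, so P lies on C.
Step 2: partial derivatives
  f_x(x, y) = 4*x - 2*y, f_y(x, y) = -2*x + 4*y.
  f_x(P) = -10, f_y(P) = 8 (gradient nonzero, so P is smooth).
Step 3: tangent line at P: -10·(x − -2) + 8·(y − 1) = 0.
Expanding: -10*x + 8*y - 28 = 0.


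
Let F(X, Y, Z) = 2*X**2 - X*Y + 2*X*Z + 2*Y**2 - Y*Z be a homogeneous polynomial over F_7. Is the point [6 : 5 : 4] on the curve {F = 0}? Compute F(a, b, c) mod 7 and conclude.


F(6,5,4) ≡ 1 (mod 7); P is NOT on the curve.

Evaluate F(6, 5, 4) term-by-term (mod 7).
  2*X**2 ↦ 2·36·1·1 = 72
  -X*Y ↦ -1·6·5·1 = -30
  2*X*Z ↦ 2·6·1·4 = 48
  2*Y**2 ↦ 2·1·25·1 = 50
  -Y*Z ↦ -1·1·5·4 = -20
Sum: F(6, 5, 4) = (72) + (-30) + (48) + (50) + (-20) = 120.
Reducing mod 7: 120 ≡ 1 (mod 7).
Since F(a, b, c) ≡ 1 ≠ 0 (mod 7), P does NOT lie on the curve.


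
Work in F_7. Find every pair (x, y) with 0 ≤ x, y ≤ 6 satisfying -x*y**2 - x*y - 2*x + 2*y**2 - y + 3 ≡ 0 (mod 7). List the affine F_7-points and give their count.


Affine F_7-points: {(1, 1), (2, 2), (3, 4), (3, 6), (5, 0), (5, 5)}; count = 6.

For each of the 49 pairs (x, y) ∈ F_7², evaluate f(x, y) mod 7. Record the zeros.
  x = 0: [0↦3, 1↦4, 2↦2, 3↦4, 4↦3, 5↦6, 6↦6]  zeros at y ∈ ∅
  x = 1: [0↦1, 1↦0, 2↦1, 3↦4, 4↦2, 5↦2, 6↦4]  zeros at y ∈ {1}
  x = 2: [0↦6, 1↦3, 2↦0, 3↦4, 4↦1, 5↦5, 6↦2]  zeros at y ∈ {2}
  x = 3: [0↦4, 1↦6, 2↦6, 3↦4, 4↦0, 5↦1, 6↦0]  zeros at y ∈ {4, 6}
  x = 4: [0↦2, 1↦2, 2↦5, 3↦4, 4↦6, 5↦4, 6↦5]  zeros at y ∈ ∅
  x = 5: [0↦0, 1↦5, 2↦4, 3↦4, 4↦5, 5↦0, 6↦3]  zeros at y ∈ {0, 5}
  x = 6: [0↦5, 1↦1, 2↦3, 3↦4, 4↦4, 5↦3, 6↦1]  zeros at y ∈ ∅
Collecting zeros: affine points = {(1, 1), (2, 2), (3, 4), (3, 6), (5, 0), (5, 5)}.
Total count |C(F_7)_aff| = 6.


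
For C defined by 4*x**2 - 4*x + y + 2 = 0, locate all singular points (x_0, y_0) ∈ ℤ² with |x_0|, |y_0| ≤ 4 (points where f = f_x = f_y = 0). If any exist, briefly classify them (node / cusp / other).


No singular points in the scanned grid; C is smooth there.

Compute partial derivatives:
  f_x = 8*x - 4.
  f_y = 1.
f_y = 1 is a nonzero constant, so f_y never vanishes: no point (x, y) can satisfy f = f_x = f_y = 0. In particular no (x, y) ∈ {−4, ..., 4}² is singular; the curve is smooth.


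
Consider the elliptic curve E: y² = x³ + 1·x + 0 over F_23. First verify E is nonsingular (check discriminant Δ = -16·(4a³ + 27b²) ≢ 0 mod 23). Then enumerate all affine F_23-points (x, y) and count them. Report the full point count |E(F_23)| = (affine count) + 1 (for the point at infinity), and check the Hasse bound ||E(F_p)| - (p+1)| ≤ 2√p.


Affine points = {(0, 0), (1, 5), (1, 18), (9, 5), (9, 18), (11, 10), (11, 13), (13, 5), (13, 18), (15, 3), (15, 20), (16, 8), (16, 15), (17, 10), (17, 13), (18, 10), (18, 13), (19, 1), (19, 22), (20, 4), (20, 19), (21, 6), (21, 17)}; affine count = 23; |E(F_23)| = 24.

Discriminant check: Δ ∝ 4a³ + 27b² = 4·1³ + 27·0² = 4·1 + 27·0 ≡ 4 (mod 23). Nonzero ⇒ E is nonsingular.
For each x ∈ F_23, compute rhs = x³ + 1·x + 0 mod 23, then count y ∈ F_23 with y² ≡ rhs.
  x = 0: rhs = 0, matching y values: 0 (1 points).
  x = 1: rhs = 2, matching y values: 5, 18 (2 points).
  x = 2: rhs = 10, matching y values: none (0 points).
  x = 3: rhs = 7, matching y values: none (0 points).
  x = 4: rhs = 22, matching y values: none (0 points).
  x = 5: rhs = 15, matching y values: none (0 points).
  x = 6: rhs = 15, matching y values: none (0 points).
  x = 7: rhs = 5, matching y values: none (0 points).
  x = 8: rhs = 14, matching y values: none (0 points).
  x = 9: rhs = 2, matching y values: 5, 18 (2 points).
  x = 10: rhs = 21, matching y values: none (0 points).
  x = 11: rhs = 8, matching y values: 10, 13 (2 points).
  x = 12: rhs = 15, matching y values: none (0 points).
  x = 13: rhs = 2, matching y values: 5, 18 (2 points).
  x = 14: rhs = 21, matching y values: none (0 points).
  x = 15: rhs = 9, matching y values: 3, 20 (2 points).
  x = 16: rhs = 18, matching y values: 8, 15 (2 points).
  x = 17: rhs = 8, matching y values: 10, 13 (2 points).
  x = 18: rhs = 8, matching y values: 10, 13 (2 points).
  x = 19: rhs = 1, matching y values: 1, 22 (2 points).
  x = 20: rhs = 16, matching y values: 4, 19 (2 points).
  x = 21: rhs = 13, matching y values: 6, 17 (2 points).
  x = 22: rhs = 21, matching y values: none (0 points).
Total affine count: 23.
Full point count |E(F_23)| = 23 + 1 = 24.
Hasse bound: |24 − (23+1)| = |0| = 0 ≤ 2√23 ≈ 9.5917 ✓.


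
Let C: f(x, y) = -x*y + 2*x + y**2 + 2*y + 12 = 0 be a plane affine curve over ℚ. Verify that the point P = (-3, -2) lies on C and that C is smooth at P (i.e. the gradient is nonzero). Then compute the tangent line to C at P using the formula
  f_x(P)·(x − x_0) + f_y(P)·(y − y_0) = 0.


Tangent line at P: 4*x + y + 14 = 0.

Step 1: f(-3, -2) = 0, so P lies on C.
Step 2: partial derivatives
  f_x(x, y) = 2 - y, f_y(x, y) = -x + 2*y + 2.
  f_x(P) = 4, f_y(P) = 1 (gradient nonzero, so P is smooth).
Step 3: tangent line at P: 4·(x − -3) + 1·(y − -2) = 0.
Expanding: 4*x + y + 14 = 0.


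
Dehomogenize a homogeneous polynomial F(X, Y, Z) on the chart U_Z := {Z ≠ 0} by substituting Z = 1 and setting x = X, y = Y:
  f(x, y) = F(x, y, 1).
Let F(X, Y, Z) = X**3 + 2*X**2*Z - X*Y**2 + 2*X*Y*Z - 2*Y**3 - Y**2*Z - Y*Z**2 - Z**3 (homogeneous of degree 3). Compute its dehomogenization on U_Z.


f(x, y) = x**3 + 2*x**2 - x*y**2 + 2*x*y - 2*y**3 - y**2 - y - 1

On U_Z we set Z = 1. Each monomial c·X^i·Y^j·Z^k in F becomes c·x^i·y^j·1^k = c·x^i·y^j.
Substituting Z = 1: F(X, Y, 1) = x**3 + 2*x**2 - x*y**2 + 2*x*y - 2*y**3 - y**2 - y - 1.
Note: deg(f) ≤ deg(F) = 3; strict inequality happens when F is divisible by Z (lost terms).


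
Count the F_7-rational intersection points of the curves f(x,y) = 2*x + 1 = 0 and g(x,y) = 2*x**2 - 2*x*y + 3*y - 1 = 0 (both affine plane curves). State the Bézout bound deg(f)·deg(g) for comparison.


Common zeros: {(3, 1)}; count = 1; Bézout bound = 2.

deg(f) = 1, deg(g) = 2, so Bézout bound = 2.
Scan x ∈ F_7. For each x, list the y ∈ F_7 with f(x, y) ≡ 0 and those with g(x, y) ≡ 0 (mod 7); the common zeros in that column are the intersection.
  x = 0: f ≡ 0 at y ∈ ∅; g ≡ 0 at y ∈ {5}; common: ∅.
  x = 1: f ≡ 0 at y ∈ ∅; g ≡ 0 at y ∈ {6}; common: ∅.
  x = 2: f ≡ 0 at y ∈ ∅; g ≡ 0 at y ∈ {0}; common: ∅.
  x = 3: f ≡ 0 at y ∈ {0, 1, 2, 3, 4, 5, 6}; g ≡ 0 at y ∈ {1}; common: {1}.
  x = 4: f ≡ 0 at y ∈ ∅; g ≡ 0 at y ∈ {2}; common: ∅.
  x = 5: f ≡ 0 at y ∈ ∅; g ≡ 0 at y ∈ {0, 1, 2, 3, 4, 5, 6}; common: ∅.
  x = 6: f ≡ 0 at y ∈ ∅; g ≡ 0 at y ∈ {4}; common: ∅.
Collecting: common zeros = {(3, 1)}, so the count is 1.
Comparison with the Bézout bound: 1 ≤ 2 = deg(f)·deg(g), as expected for curves with no common component (the affine F_7-count falls short of the bound because intersections may lie at infinity, over extension fields, or carry multiplicity).


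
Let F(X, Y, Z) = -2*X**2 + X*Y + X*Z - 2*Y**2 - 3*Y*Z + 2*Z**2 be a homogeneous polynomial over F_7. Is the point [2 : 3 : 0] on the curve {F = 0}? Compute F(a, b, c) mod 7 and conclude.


F(2,3,0) ≡ 1 (mod 7); P is NOT on the curve.

Evaluate F(2, 3, 0) term-by-term (mod 7).
  -2*X**2 ↦ -2·4·1·1 = -8
  X*Y ↦ 1·2·3·1 = 6
  X*Z ↦ 1·2·1·0 = 0
  -2*Y**2 ↦ -2·1·9·1 = -18
  -3*Y*Z ↦ -3·1·3·0 = 0
  2*Z**2 ↦ 2·1·1·0 = 0
Sum: F(2, 3, 0) = (-8) + (6) + (0) + (-18) + (0) + (0) = -20.
Reducing mod 7: -20 ≡ 1 (mod 7).
Since F(a, b, c) ≡ 1 ≠ 0 (mod 7), P does NOT lie on the curve.


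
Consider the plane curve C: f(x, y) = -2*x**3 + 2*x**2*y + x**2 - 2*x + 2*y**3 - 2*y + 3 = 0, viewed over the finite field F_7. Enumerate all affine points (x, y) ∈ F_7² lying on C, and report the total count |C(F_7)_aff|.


Affine F_7-points: {(1, 0), (2, 6), (3, 2), (5, 1)}; count = 4.

For each of the 49 pairs (x, y) ∈ F_7², evaluate f(x, y) mod 7. Record the zeros.
  x = 0: [0↦3, 1↦3, 2↦1, 3↦2, 4↦4, 5↦5, 6↦3]  zeros at y ∈ ∅
  x = 1: [0↦0, 1↦2, 2↦2, 3↦5, 4↦2, 5↦5, 6↦5]  zeros at y ∈ {0}
  x = 2: [0↦1, 1↦2, 2↦1, 3↦3, 4↦6, 5↦1, 6↦0]  zeros at y ∈ {6}
  x = 3: [0↦1, 1↦5, 2↦0, 3↦5, 4↦4, 5↦2, 6↦4]  zeros at y ∈ {2}
  x = 4: [0↦2, 1↦6, 2↦1, 3↦6, 4↦5, 5↦3, 6↦5]  zeros at y ∈ ∅
  x = 5: [0↦6, 1↦0, 2↦6, 3↦1, 4↦4, 5↦6, 6↦5]  zeros at y ∈ {1}
  x = 6: [0↦1, 1↦3, 2↦3, 3↦6, 4↦3, 5↦6, 6↦6]  zeros at y ∈ ∅
Collecting zeros: affine points = {(1, 0), (2, 6), (3, 2), (5, 1)}.
Total count |C(F_7)_aff| = 4.
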